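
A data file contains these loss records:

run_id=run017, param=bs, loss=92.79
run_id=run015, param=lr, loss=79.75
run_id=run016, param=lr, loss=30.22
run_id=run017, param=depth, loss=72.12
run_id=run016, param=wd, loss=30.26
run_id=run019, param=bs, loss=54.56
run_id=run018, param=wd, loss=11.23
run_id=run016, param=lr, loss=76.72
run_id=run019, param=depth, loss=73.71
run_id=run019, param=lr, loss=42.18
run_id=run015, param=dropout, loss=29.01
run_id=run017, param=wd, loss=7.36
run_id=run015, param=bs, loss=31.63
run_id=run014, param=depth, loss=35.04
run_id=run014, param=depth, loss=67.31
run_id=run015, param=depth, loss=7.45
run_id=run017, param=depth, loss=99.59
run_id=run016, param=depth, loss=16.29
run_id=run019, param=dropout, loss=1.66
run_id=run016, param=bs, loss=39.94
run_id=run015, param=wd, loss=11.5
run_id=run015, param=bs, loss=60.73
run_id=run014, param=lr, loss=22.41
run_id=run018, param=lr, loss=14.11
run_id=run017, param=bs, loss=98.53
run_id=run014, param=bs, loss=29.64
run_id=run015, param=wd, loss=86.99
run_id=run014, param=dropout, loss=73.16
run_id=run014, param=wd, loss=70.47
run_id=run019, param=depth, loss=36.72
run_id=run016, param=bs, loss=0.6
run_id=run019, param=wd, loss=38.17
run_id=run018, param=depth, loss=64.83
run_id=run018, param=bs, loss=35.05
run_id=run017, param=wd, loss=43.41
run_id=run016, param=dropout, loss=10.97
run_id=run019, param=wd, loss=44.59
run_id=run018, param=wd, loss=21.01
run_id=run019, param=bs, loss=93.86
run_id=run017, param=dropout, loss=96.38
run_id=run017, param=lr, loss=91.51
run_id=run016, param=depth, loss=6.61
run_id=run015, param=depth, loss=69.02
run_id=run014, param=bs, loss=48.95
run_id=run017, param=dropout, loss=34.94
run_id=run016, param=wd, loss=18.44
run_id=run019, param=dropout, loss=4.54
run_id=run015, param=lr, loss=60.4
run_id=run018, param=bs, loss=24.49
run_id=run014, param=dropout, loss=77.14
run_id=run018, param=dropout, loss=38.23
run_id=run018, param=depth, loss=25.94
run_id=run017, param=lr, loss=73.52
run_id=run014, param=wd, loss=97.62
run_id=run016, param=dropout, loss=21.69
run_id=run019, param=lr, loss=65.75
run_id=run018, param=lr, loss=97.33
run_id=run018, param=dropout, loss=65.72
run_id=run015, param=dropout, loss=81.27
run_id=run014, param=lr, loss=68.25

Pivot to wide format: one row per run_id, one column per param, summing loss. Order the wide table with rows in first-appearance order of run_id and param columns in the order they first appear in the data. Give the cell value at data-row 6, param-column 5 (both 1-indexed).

With rows in first-appearance order of run_id, row 6 is run_id=run014. param columns in first-appearance order: bs, lr, depth, wd, dropout; column 5 is dropout.
Long rows with run_id=run014, param=dropout: 73.16 + 77.14 = 150.30.

150.30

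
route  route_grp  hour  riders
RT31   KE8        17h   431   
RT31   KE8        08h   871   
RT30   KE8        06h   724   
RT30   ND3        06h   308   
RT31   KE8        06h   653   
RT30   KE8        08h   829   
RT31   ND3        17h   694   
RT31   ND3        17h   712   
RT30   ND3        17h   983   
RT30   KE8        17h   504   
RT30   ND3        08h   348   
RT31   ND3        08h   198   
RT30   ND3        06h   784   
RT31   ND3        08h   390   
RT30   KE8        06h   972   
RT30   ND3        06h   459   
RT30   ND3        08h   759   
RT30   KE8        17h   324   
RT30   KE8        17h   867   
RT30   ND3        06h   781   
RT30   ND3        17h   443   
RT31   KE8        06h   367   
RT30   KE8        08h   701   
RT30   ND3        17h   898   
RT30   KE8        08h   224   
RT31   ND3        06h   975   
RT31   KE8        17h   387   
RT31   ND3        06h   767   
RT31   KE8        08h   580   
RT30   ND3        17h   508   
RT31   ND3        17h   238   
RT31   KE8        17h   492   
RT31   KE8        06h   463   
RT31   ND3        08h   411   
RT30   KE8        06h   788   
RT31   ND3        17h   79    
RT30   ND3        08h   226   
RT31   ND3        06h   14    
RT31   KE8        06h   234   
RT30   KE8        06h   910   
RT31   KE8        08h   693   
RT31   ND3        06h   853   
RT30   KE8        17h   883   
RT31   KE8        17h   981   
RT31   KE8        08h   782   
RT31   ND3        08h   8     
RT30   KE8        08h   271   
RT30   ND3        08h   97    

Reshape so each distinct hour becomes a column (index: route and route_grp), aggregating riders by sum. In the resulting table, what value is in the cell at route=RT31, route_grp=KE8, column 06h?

Rows with route=RT31, route_grp=KE8 and hour=06h: riders values are 653, 367, 463, 234.
653 + 367 + 463 + 234 = 1717.

1717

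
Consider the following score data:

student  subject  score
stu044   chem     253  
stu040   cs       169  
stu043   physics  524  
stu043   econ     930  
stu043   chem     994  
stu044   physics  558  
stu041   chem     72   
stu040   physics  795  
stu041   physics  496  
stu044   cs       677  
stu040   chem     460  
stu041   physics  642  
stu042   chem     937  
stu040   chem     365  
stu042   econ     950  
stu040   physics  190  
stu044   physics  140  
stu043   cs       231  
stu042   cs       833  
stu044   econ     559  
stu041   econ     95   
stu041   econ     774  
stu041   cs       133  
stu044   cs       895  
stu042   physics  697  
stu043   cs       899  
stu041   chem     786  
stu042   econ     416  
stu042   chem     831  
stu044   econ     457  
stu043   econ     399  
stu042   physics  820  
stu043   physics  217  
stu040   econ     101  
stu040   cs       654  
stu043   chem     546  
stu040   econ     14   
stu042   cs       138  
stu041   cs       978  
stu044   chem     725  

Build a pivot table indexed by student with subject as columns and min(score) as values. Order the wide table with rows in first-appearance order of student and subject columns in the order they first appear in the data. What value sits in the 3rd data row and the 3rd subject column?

With rows in first-appearance order of student, row 3 is student=stu043. subject columns in first-appearance order: chem, cs, physics, econ; column 3 is physics.
Long rows with student=stu043, subject=physics: min(524, 217) = 217.

217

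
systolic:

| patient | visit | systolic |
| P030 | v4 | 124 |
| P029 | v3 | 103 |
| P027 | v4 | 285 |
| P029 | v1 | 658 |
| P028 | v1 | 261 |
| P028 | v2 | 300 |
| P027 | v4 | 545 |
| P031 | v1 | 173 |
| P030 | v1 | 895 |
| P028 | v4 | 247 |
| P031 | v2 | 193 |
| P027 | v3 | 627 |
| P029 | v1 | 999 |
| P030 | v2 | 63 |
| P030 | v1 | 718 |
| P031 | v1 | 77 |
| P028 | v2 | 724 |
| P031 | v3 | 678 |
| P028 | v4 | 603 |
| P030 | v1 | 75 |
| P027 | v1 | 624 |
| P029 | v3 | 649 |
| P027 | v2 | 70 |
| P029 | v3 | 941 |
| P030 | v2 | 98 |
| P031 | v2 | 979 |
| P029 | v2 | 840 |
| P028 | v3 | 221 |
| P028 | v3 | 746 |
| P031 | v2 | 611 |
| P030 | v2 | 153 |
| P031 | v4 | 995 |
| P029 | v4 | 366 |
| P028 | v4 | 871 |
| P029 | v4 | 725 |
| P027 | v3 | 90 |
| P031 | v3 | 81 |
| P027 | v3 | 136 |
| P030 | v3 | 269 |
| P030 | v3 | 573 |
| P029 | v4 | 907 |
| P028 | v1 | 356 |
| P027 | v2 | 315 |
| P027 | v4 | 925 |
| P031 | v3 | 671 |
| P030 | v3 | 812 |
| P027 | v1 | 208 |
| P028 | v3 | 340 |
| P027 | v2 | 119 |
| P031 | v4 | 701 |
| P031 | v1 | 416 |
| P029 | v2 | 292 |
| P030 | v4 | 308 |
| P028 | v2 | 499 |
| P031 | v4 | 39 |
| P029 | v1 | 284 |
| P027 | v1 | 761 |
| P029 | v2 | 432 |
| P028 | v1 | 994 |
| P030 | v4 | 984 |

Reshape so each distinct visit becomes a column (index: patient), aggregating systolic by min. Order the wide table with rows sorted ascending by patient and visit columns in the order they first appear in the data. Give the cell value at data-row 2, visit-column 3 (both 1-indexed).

With rows sorted ascending by patient, row 2 is patient=P028. visit columns in first-appearance order: v4, v3, v1, v2; column 3 is v1.
Long rows with patient=P028, visit=v1: min(261, 356, 994) = 261.

261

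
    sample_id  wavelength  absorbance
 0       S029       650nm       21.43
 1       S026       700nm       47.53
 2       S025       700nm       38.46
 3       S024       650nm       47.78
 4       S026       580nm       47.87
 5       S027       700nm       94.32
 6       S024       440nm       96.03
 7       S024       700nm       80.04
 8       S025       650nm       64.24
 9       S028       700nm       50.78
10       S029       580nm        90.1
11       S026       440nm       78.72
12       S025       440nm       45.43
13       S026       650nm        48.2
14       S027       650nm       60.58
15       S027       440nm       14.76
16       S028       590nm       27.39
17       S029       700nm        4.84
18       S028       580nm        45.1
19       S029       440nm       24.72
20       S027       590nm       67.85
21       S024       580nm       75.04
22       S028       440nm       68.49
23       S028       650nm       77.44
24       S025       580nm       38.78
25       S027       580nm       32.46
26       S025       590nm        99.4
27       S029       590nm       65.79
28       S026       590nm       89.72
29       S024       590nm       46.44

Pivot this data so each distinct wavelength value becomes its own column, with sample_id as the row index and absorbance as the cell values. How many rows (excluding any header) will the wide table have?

6

6 distinct sample_id values → 6 rows.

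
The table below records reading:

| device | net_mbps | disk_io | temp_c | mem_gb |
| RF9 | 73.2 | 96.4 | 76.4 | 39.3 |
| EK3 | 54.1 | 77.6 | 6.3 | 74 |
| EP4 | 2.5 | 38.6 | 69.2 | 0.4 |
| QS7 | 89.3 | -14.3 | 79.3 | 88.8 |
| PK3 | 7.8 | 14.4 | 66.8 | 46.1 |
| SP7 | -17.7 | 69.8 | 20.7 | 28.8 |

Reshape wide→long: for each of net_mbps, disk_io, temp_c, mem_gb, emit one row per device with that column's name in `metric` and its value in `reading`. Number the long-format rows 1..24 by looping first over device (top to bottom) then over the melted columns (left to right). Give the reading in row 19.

66.8

24 rows total (6 × 4). Row 19: index ⌊(19-1)/4⌋ = 4 into device → PK3; (19-1) mod 4 = 2 into the melted columns → temp_c.
So row 19 is (PK3, temp_c, 66.8); reading = 66.8.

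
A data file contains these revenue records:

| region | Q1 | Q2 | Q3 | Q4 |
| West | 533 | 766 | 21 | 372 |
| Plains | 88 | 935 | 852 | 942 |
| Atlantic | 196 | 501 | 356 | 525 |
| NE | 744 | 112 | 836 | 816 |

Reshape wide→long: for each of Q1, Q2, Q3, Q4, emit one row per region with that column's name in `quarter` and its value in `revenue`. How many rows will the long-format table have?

4 region values × 4 melted columns = 16 rows.

16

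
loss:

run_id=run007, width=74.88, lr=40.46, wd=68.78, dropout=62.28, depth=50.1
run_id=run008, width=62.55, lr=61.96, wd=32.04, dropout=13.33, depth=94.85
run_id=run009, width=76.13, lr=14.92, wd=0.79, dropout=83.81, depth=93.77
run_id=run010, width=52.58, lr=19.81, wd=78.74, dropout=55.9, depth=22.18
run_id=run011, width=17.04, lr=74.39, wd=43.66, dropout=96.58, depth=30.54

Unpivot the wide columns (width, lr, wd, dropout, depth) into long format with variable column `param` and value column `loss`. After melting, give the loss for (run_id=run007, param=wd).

68.78

Unpivoting turns each (run_id, wide-column) pair into one long row.
The wide cell at row run007, column wd holds 68.78, so the long row (run007, wd) has loss=68.78.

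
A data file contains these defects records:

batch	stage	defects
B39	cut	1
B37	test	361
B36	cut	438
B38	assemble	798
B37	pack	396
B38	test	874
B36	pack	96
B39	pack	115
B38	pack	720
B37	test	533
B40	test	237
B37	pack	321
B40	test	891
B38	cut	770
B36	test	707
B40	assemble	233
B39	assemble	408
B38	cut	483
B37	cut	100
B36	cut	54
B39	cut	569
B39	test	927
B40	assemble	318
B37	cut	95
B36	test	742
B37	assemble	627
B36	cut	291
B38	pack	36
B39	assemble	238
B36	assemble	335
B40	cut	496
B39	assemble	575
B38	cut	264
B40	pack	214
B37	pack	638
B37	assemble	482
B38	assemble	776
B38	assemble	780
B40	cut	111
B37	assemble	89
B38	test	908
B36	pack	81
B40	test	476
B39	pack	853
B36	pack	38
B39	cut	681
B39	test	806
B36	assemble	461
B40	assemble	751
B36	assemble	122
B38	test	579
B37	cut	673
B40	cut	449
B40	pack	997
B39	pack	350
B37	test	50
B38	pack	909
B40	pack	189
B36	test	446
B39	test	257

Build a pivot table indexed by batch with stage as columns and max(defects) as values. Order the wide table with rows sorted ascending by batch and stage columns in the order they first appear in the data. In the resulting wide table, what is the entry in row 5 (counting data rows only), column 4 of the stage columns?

With rows sorted ascending by batch, row 5 is batch=B40. stage columns in first-appearance order: cut, test, assemble, pack; column 4 is pack.
Long rows with batch=B40, stage=pack: max(214, 997, 189) = 997.

997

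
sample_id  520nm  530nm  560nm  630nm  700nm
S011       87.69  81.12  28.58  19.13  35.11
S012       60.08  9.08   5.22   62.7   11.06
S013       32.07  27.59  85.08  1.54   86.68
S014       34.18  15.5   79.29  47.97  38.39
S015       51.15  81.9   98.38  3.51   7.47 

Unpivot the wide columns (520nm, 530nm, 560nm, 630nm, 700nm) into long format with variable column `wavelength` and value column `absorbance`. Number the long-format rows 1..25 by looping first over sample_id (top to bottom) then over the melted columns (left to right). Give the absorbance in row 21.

51.15

25 rows total (5 × 5). Row 21: index ⌊(21-1)/5⌋ = 4 into sample_id → S015; (21-1) mod 5 = 0 into the melted columns → 520nm.
So row 21 is (S015, 520nm, 51.15); absorbance = 51.15.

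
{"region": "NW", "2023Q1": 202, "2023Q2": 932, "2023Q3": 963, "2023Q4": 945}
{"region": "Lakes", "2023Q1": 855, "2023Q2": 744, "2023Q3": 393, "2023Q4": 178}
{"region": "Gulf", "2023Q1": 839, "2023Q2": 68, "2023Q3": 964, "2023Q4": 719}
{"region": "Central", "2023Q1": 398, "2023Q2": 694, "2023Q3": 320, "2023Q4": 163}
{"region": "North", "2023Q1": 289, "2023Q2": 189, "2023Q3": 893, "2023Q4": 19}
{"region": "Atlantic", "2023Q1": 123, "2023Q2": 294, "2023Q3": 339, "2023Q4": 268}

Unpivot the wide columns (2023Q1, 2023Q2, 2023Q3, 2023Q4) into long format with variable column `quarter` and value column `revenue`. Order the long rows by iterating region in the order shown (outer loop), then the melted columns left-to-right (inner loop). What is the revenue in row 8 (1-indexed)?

178

24 rows total (6 × 4). Row 8: index ⌊(8-1)/4⌋ = 1 into region → Lakes; (8-1) mod 4 = 3 into the melted columns → 2023Q4.
So row 8 is (Lakes, 2023Q4, 178); revenue = 178.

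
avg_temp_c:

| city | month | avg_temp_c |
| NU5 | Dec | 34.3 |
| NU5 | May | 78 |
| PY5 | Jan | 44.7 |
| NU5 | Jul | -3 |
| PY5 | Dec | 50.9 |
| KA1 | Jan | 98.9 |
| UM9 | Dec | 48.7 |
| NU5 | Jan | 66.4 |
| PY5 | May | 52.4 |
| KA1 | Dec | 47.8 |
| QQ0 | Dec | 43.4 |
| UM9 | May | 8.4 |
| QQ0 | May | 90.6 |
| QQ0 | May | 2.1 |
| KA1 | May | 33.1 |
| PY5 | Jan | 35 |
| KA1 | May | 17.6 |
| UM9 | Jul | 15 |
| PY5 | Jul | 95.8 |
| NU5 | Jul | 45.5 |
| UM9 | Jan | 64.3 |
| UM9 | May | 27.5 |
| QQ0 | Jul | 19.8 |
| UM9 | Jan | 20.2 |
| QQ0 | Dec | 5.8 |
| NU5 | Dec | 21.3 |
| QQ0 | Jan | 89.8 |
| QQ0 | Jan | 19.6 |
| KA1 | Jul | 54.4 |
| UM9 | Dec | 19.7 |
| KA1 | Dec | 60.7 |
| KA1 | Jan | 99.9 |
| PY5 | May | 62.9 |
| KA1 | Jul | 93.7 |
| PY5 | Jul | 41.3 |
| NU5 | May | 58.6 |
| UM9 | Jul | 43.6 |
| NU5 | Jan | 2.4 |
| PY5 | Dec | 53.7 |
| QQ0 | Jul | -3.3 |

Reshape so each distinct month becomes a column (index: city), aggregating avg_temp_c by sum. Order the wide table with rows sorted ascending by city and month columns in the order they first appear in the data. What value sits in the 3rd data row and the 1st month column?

104.6

With rows sorted ascending by city, row 3 is city=PY5. month columns in first-appearance order: Dec, May, Jan, Jul; column 1 is Dec.
Long rows with city=PY5, month=Dec: 50.9 + 53.7 = 104.6.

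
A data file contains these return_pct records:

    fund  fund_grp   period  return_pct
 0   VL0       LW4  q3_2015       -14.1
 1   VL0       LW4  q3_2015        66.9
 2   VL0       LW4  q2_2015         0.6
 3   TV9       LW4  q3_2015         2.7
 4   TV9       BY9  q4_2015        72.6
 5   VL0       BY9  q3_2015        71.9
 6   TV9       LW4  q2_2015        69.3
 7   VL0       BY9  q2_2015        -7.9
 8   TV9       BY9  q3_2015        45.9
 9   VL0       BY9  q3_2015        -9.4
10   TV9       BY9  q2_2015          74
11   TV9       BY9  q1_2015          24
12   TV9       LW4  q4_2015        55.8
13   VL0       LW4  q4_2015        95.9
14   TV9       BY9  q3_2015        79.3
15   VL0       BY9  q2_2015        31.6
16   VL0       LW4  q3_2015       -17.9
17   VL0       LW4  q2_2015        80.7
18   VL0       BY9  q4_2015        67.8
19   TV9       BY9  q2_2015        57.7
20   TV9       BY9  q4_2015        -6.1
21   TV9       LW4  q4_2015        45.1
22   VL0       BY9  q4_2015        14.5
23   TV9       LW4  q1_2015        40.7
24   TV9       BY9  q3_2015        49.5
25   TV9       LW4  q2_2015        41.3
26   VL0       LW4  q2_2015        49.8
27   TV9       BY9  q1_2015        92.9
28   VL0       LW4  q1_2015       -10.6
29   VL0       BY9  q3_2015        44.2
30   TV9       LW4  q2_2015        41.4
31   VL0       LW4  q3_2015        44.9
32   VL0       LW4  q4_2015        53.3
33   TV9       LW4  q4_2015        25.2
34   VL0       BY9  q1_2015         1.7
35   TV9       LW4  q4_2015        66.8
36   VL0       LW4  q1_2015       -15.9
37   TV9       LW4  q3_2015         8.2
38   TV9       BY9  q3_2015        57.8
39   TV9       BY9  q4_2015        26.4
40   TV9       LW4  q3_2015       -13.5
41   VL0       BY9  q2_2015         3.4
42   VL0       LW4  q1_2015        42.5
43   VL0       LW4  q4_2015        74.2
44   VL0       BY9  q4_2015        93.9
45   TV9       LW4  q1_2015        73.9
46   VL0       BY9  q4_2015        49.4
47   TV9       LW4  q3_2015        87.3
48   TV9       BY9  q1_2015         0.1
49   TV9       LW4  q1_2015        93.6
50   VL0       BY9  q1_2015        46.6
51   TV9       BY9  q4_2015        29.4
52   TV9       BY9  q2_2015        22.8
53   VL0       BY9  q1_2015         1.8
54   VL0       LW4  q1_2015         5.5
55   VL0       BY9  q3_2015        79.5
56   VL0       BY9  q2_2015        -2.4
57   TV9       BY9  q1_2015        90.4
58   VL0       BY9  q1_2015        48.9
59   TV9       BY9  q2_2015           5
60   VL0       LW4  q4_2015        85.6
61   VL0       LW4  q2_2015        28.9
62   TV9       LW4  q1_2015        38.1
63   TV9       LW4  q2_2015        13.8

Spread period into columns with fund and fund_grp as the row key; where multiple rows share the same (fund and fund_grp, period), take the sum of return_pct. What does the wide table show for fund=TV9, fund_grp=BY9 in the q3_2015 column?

Rows with fund=TV9, fund_grp=BY9 and period=q3_2015: return_pct values are 45.9, 79.3, 49.5, 57.8.
45.9 + 79.3 + 49.5 + 57.8 = 232.5.

232.5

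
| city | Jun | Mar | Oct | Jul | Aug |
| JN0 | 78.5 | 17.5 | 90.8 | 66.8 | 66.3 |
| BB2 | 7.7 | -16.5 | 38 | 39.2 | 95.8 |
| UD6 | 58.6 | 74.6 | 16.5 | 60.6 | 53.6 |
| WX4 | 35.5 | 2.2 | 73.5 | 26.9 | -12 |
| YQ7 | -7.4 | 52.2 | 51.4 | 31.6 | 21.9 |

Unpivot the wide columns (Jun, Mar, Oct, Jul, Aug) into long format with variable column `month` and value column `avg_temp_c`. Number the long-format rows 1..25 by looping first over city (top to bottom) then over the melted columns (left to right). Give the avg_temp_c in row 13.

25 rows total (5 × 5). Row 13: index ⌊(13-1)/5⌋ = 2 into city → UD6; (13-1) mod 5 = 2 into the melted columns → Oct.
So row 13 is (UD6, Oct, 16.5); avg_temp_c = 16.5.

16.5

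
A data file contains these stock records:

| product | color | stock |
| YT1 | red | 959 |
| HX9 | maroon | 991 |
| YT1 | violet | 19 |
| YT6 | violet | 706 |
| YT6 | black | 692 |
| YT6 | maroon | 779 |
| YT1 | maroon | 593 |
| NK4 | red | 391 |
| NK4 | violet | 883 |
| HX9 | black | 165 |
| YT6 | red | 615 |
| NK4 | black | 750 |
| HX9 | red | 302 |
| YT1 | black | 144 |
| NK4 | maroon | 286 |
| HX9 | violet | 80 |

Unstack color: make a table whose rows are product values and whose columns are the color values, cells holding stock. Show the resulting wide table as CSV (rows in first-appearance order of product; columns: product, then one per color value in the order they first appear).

Columns: product plus the 4 distinct color values (red, maroon, violet, black).
For example, row YT1 column red takes stock=959 from the long row (YT1, red).

product,red,maroon,violet,black
YT1,959,593,19,144
HX9,302,991,80,165
YT6,615,779,706,692
NK4,391,286,883,750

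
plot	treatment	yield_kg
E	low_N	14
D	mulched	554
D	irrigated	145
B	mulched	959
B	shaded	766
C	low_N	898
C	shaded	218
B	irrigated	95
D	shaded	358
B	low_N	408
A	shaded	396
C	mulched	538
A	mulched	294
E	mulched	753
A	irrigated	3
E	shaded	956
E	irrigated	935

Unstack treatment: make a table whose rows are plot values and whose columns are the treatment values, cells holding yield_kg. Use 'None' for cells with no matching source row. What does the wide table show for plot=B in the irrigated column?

The long row with plot=B, treatment=irrigated has yield_kg=95.

95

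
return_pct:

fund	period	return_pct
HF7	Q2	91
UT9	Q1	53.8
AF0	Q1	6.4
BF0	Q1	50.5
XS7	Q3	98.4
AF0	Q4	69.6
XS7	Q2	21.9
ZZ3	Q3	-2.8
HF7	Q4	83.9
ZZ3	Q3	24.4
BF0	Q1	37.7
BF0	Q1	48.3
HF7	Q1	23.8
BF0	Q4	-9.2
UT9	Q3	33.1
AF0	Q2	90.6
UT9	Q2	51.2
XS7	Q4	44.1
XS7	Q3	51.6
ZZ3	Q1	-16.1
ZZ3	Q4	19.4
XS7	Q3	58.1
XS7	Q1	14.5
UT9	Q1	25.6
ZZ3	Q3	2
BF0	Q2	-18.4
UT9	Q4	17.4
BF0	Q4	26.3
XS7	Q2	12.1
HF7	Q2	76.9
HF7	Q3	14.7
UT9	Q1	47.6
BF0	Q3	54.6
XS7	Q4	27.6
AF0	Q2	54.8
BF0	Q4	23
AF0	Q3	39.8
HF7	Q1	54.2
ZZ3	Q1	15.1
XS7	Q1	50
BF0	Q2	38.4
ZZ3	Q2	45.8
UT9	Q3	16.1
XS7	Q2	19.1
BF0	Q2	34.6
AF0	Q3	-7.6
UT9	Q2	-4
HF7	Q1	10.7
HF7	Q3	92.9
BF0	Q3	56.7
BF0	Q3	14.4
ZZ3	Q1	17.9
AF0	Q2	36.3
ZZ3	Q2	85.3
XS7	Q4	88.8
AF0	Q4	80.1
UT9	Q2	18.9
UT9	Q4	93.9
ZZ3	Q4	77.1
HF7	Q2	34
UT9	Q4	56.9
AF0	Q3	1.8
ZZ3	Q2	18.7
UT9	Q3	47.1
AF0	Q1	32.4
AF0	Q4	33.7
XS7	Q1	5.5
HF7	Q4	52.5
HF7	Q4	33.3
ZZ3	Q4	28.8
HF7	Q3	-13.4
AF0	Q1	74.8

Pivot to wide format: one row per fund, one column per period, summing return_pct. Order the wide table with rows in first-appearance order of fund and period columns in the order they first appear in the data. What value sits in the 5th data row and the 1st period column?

53.1

With rows in first-appearance order of fund, row 5 is fund=XS7. period columns in first-appearance order: Q2, Q1, Q3, Q4; column 1 is Q2.
Long rows with fund=XS7, period=Q2: 21.9 + 12.1 + 19.1 = 53.1.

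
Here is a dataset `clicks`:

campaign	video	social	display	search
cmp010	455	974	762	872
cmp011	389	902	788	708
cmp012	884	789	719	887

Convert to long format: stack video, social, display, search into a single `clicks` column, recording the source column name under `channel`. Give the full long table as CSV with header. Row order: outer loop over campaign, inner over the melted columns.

campaign,channel,clicks
cmp010,video,455
cmp010,social,974
cmp010,display,762
cmp010,search,872
cmp011,video,389
cmp011,social,902
cmp011,display,788
cmp011,search,708
cmp012,video,884
cmp012,social,789
cmp012,display,719
cmp012,search,887

Each (campaign, column) pair becomes one row: 3 × 4 = 12 rows.
For example, (cmp010, video) → clicks=455.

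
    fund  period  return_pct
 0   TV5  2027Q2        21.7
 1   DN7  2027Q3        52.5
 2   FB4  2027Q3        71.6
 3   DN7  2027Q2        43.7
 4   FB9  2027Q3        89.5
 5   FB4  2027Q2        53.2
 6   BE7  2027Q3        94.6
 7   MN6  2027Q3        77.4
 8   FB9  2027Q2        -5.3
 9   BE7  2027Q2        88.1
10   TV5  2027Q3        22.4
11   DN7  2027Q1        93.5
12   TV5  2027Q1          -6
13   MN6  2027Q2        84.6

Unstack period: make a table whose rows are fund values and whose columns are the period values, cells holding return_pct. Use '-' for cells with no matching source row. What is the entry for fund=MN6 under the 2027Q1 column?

No long-format row has fund=MN6 and period=2027Q1, so the cell is -.

-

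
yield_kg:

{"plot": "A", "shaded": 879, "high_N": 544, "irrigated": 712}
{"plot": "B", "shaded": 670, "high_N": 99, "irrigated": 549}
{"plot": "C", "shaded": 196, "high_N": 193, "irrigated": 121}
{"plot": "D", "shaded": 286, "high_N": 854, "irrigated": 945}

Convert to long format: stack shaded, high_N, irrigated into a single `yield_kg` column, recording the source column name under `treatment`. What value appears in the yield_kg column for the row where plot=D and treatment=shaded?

Unpivoting turns each (plot, wide-column) pair into one long row.
The wide cell at row D, column shaded holds 286, so the long row (D, shaded) has yield_kg=286.

286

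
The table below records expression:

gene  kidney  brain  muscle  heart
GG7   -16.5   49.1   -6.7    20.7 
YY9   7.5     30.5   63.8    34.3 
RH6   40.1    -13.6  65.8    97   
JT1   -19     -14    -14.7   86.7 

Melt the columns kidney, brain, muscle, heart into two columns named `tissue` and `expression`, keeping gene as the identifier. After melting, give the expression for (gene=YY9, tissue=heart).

34.3

Unpivoting turns each (gene, wide-column) pair into one long row.
The wide cell at row YY9, column heart holds 34.3, so the long row (YY9, heart) has expression=34.3.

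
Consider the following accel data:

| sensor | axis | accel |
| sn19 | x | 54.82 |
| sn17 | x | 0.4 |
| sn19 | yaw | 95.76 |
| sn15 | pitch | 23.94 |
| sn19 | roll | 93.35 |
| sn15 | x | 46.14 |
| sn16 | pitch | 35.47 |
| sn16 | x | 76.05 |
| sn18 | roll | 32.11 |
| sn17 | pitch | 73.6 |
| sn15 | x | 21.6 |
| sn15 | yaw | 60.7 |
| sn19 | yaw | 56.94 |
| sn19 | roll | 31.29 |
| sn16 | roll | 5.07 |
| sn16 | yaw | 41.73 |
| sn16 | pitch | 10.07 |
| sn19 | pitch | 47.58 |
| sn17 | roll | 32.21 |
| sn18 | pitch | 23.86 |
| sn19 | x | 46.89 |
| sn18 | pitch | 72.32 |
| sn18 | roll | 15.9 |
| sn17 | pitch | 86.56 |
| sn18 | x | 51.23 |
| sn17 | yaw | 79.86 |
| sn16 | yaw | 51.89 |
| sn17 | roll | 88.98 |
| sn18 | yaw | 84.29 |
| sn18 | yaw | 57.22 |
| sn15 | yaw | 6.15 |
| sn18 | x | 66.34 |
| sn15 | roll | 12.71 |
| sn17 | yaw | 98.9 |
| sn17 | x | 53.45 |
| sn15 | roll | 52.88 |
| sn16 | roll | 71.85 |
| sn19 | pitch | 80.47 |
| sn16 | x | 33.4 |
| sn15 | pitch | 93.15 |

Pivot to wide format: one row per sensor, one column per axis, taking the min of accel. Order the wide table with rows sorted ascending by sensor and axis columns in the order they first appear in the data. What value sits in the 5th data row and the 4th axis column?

With rows sorted ascending by sensor, row 5 is sensor=sn19. axis columns in first-appearance order: x, yaw, pitch, roll; column 4 is roll.
Long rows with sensor=sn19, axis=roll: min(93.35, 31.29) = 31.29.

31.29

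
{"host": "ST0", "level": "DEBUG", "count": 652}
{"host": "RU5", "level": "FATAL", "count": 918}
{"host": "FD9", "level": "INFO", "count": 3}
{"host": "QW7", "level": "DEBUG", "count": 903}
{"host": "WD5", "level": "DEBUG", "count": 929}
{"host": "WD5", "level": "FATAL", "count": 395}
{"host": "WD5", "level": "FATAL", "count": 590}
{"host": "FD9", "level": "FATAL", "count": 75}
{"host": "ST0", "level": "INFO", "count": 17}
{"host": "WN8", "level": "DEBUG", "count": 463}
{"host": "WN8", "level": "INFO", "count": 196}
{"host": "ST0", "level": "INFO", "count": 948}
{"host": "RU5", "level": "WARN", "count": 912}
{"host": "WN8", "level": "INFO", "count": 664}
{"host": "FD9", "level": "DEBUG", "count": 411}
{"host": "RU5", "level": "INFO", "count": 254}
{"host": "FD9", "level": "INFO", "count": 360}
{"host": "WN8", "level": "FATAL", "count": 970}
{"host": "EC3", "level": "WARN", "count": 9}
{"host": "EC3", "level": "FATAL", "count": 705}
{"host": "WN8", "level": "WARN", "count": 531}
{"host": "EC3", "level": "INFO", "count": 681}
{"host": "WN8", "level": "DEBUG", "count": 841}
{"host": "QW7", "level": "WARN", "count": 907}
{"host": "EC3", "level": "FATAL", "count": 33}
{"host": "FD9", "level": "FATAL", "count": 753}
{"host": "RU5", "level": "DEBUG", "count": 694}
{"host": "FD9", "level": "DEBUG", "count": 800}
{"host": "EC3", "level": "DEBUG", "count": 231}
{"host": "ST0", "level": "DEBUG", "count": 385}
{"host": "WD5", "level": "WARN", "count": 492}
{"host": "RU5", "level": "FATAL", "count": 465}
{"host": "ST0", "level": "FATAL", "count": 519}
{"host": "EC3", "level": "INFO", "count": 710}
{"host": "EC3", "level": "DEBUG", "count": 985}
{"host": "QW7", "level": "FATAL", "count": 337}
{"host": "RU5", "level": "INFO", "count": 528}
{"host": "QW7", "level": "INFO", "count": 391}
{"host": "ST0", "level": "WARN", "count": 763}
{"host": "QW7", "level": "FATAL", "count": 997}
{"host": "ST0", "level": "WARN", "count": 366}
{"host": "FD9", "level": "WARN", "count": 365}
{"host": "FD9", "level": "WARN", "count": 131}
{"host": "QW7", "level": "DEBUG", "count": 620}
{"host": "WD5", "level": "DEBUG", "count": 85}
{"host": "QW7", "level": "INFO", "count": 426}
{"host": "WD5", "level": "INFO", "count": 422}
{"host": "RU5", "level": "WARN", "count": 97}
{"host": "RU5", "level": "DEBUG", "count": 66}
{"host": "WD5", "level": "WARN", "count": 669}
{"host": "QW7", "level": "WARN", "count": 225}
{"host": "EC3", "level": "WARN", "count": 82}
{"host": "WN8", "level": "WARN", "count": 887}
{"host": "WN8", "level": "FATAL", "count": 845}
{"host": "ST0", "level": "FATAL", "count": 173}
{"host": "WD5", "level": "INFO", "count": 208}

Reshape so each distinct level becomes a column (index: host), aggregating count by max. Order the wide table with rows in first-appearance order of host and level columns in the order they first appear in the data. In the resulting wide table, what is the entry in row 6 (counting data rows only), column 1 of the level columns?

With rows in first-appearance order of host, row 6 is host=WN8. level columns in first-appearance order: DEBUG, FATAL, INFO, WARN; column 1 is DEBUG.
Long rows with host=WN8, level=DEBUG: max(463, 841) = 841.

841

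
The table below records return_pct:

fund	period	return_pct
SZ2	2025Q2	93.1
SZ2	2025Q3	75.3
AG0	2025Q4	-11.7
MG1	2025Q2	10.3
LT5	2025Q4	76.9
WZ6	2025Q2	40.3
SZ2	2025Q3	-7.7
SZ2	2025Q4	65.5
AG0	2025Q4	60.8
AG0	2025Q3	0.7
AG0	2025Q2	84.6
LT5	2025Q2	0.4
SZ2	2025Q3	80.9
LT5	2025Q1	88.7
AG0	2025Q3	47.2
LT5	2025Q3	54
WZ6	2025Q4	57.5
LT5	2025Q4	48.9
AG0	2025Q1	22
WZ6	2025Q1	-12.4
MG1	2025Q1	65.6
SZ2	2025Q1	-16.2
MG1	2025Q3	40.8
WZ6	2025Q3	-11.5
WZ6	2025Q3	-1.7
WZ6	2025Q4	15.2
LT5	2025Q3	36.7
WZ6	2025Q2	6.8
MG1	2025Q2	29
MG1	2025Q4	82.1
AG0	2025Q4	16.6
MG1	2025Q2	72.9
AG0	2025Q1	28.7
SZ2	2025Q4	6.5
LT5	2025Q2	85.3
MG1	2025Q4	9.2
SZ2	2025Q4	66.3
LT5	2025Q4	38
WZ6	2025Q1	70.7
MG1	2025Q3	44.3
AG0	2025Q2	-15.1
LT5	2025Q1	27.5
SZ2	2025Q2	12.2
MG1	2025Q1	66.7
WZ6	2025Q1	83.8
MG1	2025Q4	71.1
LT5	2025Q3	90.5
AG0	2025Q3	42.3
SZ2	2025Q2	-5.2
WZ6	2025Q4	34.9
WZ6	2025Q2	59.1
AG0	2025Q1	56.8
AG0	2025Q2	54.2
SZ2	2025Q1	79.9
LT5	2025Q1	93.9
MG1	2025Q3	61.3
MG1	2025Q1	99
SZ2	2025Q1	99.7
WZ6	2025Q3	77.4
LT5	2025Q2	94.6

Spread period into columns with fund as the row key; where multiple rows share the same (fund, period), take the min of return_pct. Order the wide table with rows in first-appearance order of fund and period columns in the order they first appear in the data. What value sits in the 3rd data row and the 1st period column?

With rows in first-appearance order of fund, row 3 is fund=MG1. period columns in first-appearance order: 2025Q2, 2025Q3, 2025Q4, 2025Q1; column 1 is 2025Q2.
Long rows with fund=MG1, period=2025Q2: min(10.3, 29, 72.9) = 10.3.

10.3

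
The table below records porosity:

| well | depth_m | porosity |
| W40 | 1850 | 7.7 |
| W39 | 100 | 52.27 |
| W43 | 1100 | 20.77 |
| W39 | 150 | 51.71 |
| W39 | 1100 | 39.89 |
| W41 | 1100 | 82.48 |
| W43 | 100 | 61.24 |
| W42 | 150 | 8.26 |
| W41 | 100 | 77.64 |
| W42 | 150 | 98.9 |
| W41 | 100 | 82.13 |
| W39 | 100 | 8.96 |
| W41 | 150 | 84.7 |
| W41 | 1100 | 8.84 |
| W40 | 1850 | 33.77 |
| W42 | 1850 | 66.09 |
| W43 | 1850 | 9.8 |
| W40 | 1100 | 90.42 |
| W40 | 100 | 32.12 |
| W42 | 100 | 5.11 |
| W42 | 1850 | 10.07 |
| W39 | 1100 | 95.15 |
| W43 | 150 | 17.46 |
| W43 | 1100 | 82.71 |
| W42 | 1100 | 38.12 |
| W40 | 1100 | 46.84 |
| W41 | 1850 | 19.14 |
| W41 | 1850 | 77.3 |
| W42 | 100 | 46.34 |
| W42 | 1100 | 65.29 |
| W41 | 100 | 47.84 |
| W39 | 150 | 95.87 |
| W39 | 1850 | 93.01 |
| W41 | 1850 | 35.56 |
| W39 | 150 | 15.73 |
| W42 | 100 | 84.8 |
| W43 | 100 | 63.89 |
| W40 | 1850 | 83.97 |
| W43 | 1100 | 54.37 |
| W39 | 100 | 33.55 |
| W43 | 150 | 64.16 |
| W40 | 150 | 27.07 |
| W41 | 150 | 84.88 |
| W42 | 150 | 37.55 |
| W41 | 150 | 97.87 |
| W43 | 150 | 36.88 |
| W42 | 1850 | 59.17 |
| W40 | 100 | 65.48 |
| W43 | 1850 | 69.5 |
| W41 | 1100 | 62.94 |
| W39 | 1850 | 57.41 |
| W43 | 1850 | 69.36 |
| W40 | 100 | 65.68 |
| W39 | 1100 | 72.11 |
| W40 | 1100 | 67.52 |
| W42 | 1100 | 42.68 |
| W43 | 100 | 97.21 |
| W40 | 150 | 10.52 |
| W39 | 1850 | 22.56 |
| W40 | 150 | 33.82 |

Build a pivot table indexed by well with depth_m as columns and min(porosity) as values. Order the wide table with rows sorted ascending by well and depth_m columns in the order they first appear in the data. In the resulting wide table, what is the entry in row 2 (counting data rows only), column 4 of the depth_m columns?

With rows sorted ascending by well, row 2 is well=W40. depth_m columns in first-appearance order: 1850, 100, 1100, 150; column 4 is 150.
Long rows with well=W40, depth_m=150: min(27.07, 10.52, 33.82) = 10.52.

10.52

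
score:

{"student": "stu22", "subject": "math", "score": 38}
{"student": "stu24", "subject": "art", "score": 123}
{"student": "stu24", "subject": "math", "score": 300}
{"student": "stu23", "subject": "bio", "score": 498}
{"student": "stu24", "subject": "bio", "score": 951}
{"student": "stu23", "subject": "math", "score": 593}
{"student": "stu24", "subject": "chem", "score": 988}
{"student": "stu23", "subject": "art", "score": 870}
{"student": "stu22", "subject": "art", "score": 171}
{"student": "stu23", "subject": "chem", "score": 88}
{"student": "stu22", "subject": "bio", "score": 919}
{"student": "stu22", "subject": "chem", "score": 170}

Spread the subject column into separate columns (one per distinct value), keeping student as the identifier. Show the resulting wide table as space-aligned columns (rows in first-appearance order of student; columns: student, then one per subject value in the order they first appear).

Columns: student plus the 4 distinct subject values (math, art, bio, chem).
For example, row stu22 column math takes score=38 from the long row (stu22, math).

student  math  art  bio  chem
stu22    38    171  919  170 
stu24    300   123  951  988 
stu23    593   870  498  88  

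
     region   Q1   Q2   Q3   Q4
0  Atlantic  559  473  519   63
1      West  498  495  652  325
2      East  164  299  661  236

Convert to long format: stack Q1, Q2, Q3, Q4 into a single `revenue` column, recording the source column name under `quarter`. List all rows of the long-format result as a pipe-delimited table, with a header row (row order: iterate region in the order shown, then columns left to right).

| region | quarter | revenue |
| Atlantic | Q1 | 559 |
| Atlantic | Q2 | 473 |
| Atlantic | Q3 | 519 |
| Atlantic | Q4 | 63 |
| West | Q1 | 498 |
| West | Q2 | 495 |
| West | Q3 | 652 |
| West | Q4 | 325 |
| East | Q1 | 164 |
| East | Q2 | 299 |
| East | Q3 | 661 |
| East | Q4 | 236 |

Each (region, column) pair becomes one row: 3 × 4 = 12 rows.
For example, (Atlantic, Q1) → revenue=559.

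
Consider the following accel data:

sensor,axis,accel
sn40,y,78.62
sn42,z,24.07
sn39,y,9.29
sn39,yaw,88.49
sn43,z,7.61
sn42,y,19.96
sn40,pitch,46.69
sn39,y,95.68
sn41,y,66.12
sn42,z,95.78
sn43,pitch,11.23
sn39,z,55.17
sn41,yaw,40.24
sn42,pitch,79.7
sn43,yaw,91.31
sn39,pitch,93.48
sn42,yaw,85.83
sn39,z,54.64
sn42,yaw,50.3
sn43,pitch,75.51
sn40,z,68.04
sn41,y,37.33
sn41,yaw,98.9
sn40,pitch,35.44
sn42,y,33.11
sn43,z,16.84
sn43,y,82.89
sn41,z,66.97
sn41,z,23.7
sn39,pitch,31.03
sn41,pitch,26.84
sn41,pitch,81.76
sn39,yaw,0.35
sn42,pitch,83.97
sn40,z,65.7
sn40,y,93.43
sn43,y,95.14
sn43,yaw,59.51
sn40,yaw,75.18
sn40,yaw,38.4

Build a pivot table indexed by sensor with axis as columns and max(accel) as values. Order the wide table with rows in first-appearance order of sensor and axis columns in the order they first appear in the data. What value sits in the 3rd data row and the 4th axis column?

93.48

With rows in first-appearance order of sensor, row 3 is sensor=sn39. axis columns in first-appearance order: y, z, yaw, pitch; column 4 is pitch.
Long rows with sensor=sn39, axis=pitch: max(93.48, 31.03) = 93.48.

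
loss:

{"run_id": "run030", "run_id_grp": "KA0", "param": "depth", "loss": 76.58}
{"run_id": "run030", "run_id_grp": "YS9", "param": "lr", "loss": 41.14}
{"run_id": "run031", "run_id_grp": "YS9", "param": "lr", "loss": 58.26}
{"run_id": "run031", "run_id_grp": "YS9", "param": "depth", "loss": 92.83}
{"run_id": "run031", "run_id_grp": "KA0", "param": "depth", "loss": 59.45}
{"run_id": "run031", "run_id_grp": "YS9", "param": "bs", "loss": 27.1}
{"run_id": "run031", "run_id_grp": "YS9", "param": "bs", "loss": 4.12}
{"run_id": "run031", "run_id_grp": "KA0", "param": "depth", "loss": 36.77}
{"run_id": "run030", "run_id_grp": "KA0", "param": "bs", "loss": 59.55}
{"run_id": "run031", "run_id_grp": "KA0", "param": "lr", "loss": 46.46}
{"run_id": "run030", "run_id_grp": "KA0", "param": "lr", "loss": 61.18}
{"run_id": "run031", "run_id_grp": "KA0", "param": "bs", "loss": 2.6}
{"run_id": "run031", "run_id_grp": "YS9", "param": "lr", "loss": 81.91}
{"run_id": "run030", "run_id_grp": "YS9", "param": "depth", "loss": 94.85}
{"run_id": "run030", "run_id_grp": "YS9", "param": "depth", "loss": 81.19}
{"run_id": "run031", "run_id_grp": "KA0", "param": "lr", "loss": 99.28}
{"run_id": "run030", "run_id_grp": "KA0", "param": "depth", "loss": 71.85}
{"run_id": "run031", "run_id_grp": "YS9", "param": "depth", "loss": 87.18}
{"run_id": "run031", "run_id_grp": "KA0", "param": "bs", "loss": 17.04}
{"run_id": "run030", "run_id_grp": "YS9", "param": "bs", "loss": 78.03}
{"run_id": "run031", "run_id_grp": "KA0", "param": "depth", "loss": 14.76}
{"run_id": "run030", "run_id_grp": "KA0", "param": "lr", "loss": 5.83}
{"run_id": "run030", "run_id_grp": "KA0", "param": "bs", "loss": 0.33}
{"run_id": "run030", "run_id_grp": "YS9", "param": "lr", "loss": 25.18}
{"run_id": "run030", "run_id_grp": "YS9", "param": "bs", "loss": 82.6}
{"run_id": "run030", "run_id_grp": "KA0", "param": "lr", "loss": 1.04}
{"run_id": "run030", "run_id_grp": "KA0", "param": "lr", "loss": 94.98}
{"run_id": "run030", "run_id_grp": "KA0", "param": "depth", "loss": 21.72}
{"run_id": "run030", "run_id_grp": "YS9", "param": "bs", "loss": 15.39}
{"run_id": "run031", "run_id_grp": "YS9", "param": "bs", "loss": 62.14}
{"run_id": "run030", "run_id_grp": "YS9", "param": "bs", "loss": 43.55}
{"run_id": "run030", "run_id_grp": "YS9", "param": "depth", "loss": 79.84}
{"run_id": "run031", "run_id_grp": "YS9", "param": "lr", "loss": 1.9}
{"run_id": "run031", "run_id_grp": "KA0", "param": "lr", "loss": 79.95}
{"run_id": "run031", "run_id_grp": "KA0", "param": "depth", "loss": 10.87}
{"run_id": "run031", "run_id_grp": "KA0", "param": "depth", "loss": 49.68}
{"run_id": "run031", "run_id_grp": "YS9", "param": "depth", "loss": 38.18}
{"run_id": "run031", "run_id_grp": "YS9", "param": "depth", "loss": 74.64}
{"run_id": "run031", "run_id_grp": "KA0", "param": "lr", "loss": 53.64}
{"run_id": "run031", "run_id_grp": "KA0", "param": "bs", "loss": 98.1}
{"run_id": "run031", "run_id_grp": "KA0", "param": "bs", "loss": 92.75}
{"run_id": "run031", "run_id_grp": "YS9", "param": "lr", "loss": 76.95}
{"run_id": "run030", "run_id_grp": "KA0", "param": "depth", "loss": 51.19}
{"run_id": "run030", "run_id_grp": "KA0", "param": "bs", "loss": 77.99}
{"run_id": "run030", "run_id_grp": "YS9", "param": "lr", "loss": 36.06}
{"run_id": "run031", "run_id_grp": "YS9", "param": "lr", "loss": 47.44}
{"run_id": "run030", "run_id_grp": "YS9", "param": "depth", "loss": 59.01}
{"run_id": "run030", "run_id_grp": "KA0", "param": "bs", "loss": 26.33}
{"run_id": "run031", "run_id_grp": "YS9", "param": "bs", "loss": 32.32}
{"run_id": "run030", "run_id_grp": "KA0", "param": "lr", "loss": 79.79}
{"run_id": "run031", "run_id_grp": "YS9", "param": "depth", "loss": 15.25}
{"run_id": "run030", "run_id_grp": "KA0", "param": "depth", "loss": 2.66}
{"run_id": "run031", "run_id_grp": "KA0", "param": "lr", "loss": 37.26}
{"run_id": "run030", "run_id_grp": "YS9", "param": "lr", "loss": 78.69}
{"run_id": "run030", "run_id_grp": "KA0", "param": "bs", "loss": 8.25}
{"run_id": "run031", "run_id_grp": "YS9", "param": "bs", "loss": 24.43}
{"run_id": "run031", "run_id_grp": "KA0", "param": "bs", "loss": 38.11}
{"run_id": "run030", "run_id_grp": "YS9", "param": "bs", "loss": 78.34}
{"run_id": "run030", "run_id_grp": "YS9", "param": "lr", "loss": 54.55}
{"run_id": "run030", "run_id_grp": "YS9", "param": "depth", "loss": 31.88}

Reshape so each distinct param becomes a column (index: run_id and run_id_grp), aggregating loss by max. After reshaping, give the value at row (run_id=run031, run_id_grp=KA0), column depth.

Rows with run_id=run031, run_id_grp=KA0 and param=depth: loss values are 59.45, 36.77, 14.76, 10.87, 49.68.
max(59.45, 36.77, 14.76, 10.87, 49.68) = 59.45.

59.45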